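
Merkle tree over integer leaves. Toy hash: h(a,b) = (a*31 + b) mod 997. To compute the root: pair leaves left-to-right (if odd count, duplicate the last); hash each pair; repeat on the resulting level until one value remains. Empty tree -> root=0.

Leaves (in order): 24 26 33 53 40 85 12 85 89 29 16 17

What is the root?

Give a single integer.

Answer: 91

Derivation:
L0: [24, 26, 33, 53, 40, 85, 12, 85, 89, 29, 16, 17]
L1: h(24,26)=(24*31+26)%997=770 h(33,53)=(33*31+53)%997=79 h(40,85)=(40*31+85)%997=328 h(12,85)=(12*31+85)%997=457 h(89,29)=(89*31+29)%997=794 h(16,17)=(16*31+17)%997=513 -> [770, 79, 328, 457, 794, 513]
L2: h(770,79)=(770*31+79)%997=21 h(328,457)=(328*31+457)%997=655 h(794,513)=(794*31+513)%997=202 -> [21, 655, 202]
L3: h(21,655)=(21*31+655)%997=309 h(202,202)=(202*31+202)%997=482 -> [309, 482]
L4: h(309,482)=(309*31+482)%997=91 -> [91]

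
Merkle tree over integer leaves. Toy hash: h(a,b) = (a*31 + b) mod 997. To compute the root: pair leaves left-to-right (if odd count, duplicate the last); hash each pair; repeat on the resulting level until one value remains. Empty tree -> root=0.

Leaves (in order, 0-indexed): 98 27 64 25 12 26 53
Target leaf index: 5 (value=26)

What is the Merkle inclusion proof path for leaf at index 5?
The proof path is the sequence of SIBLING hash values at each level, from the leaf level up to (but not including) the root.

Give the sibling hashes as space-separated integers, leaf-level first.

Answer: 12 699 315

Derivation:
L0 (leaves): [98, 27, 64, 25, 12, 26, 53], target index=5
L1: h(98,27)=(98*31+27)%997=74 [pair 0] h(64,25)=(64*31+25)%997=15 [pair 1] h(12,26)=(12*31+26)%997=398 [pair 2] h(53,53)=(53*31+53)%997=699 [pair 3] -> [74, 15, 398, 699]
  Sibling for proof at L0: 12
L2: h(74,15)=(74*31+15)%997=315 [pair 0] h(398,699)=(398*31+699)%997=76 [pair 1] -> [315, 76]
  Sibling for proof at L1: 699
L3: h(315,76)=(315*31+76)%997=868 [pair 0] -> [868]
  Sibling for proof at L2: 315
Root: 868
Proof path (sibling hashes from leaf to root): [12, 699, 315]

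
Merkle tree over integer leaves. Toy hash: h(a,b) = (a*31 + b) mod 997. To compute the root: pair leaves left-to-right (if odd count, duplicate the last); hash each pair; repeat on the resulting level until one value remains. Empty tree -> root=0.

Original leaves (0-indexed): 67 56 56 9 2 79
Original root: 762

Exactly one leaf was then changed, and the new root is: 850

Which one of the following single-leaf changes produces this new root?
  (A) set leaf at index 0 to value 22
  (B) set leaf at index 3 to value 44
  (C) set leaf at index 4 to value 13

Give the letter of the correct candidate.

Answer: B

Derivation:
Original leaves: [67, 56, 56, 9, 2, 79]
Target new root: 850
Try each candidate change and compute the resulting root:
Candidate A: set leaf[0] = 22 -> leaves = [22, 56, 56, 9, 2, 79]
  L0: [22, 56, 56, 9, 2, 79]
  L1: h(22,56)=(22*31+56)%997=738 h(56,9)=(56*31+9)%997=748 h(2,79)=(2*31+79)%997=141 -> [738, 748, 141]
  L2: h(738,748)=(738*31+748)%997=695 h(141,141)=(141*31+141)%997=524 -> [695, 524]
  L3: h(695,524)=(695*31+524)%997=135 -> [135]
  root = 135 != target 850
Candidate B: set leaf[3] = 44 -> leaves = [67, 56, 56, 44, 2, 79]
  L0: [67, 56, 56, 44, 2, 79]
  L1: h(67,56)=(67*31+56)%997=139 h(56,44)=(56*31+44)%997=783 h(2,79)=(2*31+79)%997=141 -> [139, 783, 141]
  L2: h(139,783)=(139*31+783)%997=107 h(141,141)=(141*31+141)%997=524 -> [107, 524]
  L3: h(107,524)=(107*31+524)%997=850 -> [850]
  root = 850 == target 850  ** MATCH **
Candidate C: set leaf[4] = 13 -> leaves = [67, 56, 56, 9, 13, 79]
  L0: [67, 56, 56, 9, 13, 79]
  L1: h(67,56)=(67*31+56)%997=139 h(56,9)=(56*31+9)%997=748 h(13,79)=(13*31+79)%997=482 -> [139, 748, 482]
  L2: h(139,748)=(139*31+748)%997=72 h(482,482)=(482*31+482)%997=469 -> [72, 469]
  L3: h(72,469)=(72*31+469)%997=707 -> [707]
  root = 707 != target 850
Candidate B produces the target root.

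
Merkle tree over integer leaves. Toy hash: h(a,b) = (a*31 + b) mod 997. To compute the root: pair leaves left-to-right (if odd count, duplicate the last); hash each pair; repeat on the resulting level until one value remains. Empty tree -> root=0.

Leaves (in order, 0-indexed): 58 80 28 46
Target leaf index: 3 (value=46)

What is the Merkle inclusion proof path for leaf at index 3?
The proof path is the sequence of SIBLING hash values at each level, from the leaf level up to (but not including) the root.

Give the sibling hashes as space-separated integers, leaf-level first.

Answer: 28 881

Derivation:
L0 (leaves): [58, 80, 28, 46], target index=3
L1: h(58,80)=(58*31+80)%997=881 [pair 0] h(28,46)=(28*31+46)%997=914 [pair 1] -> [881, 914]
  Sibling for proof at L0: 28
L2: h(881,914)=(881*31+914)%997=309 [pair 0] -> [309]
  Sibling for proof at L1: 881
Root: 309
Proof path (sibling hashes from leaf to root): [28, 881]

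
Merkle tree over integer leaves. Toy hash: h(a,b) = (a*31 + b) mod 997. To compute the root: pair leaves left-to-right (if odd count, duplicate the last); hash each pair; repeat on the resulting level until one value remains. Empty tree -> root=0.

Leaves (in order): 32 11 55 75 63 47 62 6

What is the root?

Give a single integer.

Answer: 249

Derivation:
L0: [32, 11, 55, 75, 63, 47, 62, 6]
L1: h(32,11)=(32*31+11)%997=6 h(55,75)=(55*31+75)%997=783 h(63,47)=(63*31+47)%997=6 h(62,6)=(62*31+6)%997=931 -> [6, 783, 6, 931]
L2: h(6,783)=(6*31+783)%997=969 h(6,931)=(6*31+931)%997=120 -> [969, 120]
L3: h(969,120)=(969*31+120)%997=249 -> [249]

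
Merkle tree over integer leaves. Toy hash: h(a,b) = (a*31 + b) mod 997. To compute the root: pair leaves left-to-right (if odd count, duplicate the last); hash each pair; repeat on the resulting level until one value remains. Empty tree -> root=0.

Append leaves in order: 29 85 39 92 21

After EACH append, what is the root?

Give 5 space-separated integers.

After append 29 (leaves=[29]):
  L0: [29]
  root=29
After append 85 (leaves=[29, 85]):
  L0: [29, 85]
  L1: h(29,85)=(29*31+85)%997=984 -> [984]
  root=984
After append 39 (leaves=[29, 85, 39]):
  L0: [29, 85, 39]
  L1: h(29,85)=(29*31+85)%997=984 h(39,39)=(39*31+39)%997=251 -> [984, 251]
  L2: h(984,251)=(984*31+251)%997=845 -> [845]
  root=845
After append 92 (leaves=[29, 85, 39, 92]):
  L0: [29, 85, 39, 92]
  L1: h(29,85)=(29*31+85)%997=984 h(39,92)=(39*31+92)%997=304 -> [984, 304]
  L2: h(984,304)=(984*31+304)%997=898 -> [898]
  root=898
After append 21 (leaves=[29, 85, 39, 92, 21]):
  L0: [29, 85, 39, 92, 21]
  L1: h(29,85)=(29*31+85)%997=984 h(39,92)=(39*31+92)%997=304 h(21,21)=(21*31+21)%997=672 -> [984, 304, 672]
  L2: h(984,304)=(984*31+304)%997=898 h(672,672)=(672*31+672)%997=567 -> [898, 567]
  L3: h(898,567)=(898*31+567)%997=489 -> [489]
  root=489

Answer: 29 984 845 898 489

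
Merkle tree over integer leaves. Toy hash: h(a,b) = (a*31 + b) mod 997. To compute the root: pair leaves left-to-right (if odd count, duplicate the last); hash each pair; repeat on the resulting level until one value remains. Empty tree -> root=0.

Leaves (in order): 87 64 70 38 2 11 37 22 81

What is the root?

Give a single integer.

L0: [87, 64, 70, 38, 2, 11, 37, 22, 81]
L1: h(87,64)=(87*31+64)%997=767 h(70,38)=(70*31+38)%997=214 h(2,11)=(2*31+11)%997=73 h(37,22)=(37*31+22)%997=172 h(81,81)=(81*31+81)%997=598 -> [767, 214, 73, 172, 598]
L2: h(767,214)=(767*31+214)%997=63 h(73,172)=(73*31+172)%997=441 h(598,598)=(598*31+598)%997=193 -> [63, 441, 193]
L3: h(63,441)=(63*31+441)%997=400 h(193,193)=(193*31+193)%997=194 -> [400, 194]
L4: h(400,194)=(400*31+194)%997=630 -> [630]

Answer: 630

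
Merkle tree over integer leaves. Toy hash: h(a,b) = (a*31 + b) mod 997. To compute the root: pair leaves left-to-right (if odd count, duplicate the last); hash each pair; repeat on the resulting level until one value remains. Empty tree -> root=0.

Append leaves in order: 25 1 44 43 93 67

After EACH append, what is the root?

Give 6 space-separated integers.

After append 25 (leaves=[25]):
  L0: [25]
  root=25
After append 1 (leaves=[25, 1]):
  L0: [25, 1]
  L1: h(25,1)=(25*31+1)%997=776 -> [776]
  root=776
After append 44 (leaves=[25, 1, 44]):
  L0: [25, 1, 44]
  L1: h(25,1)=(25*31+1)%997=776 h(44,44)=(44*31+44)%997=411 -> [776, 411]
  L2: h(776,411)=(776*31+411)%997=539 -> [539]
  root=539
After append 43 (leaves=[25, 1, 44, 43]):
  L0: [25, 1, 44, 43]
  L1: h(25,1)=(25*31+1)%997=776 h(44,43)=(44*31+43)%997=410 -> [776, 410]
  L2: h(776,410)=(776*31+410)%997=538 -> [538]
  root=538
After append 93 (leaves=[25, 1, 44, 43, 93]):
  L0: [25, 1, 44, 43, 93]
  L1: h(25,1)=(25*31+1)%997=776 h(44,43)=(44*31+43)%997=410 h(93,93)=(93*31+93)%997=982 -> [776, 410, 982]
  L2: h(776,410)=(776*31+410)%997=538 h(982,982)=(982*31+982)%997=517 -> [538, 517]
  L3: h(538,517)=(538*31+517)%997=246 -> [246]
  root=246
After append 67 (leaves=[25, 1, 44, 43, 93, 67]):
  L0: [25, 1, 44, 43, 93, 67]
  L1: h(25,1)=(25*31+1)%997=776 h(44,43)=(44*31+43)%997=410 h(93,67)=(93*31+67)%997=956 -> [776, 410, 956]
  L2: h(776,410)=(776*31+410)%997=538 h(956,956)=(956*31+956)%997=682 -> [538, 682]
  L3: h(538,682)=(538*31+682)%997=411 -> [411]
  root=411

Answer: 25 776 539 538 246 411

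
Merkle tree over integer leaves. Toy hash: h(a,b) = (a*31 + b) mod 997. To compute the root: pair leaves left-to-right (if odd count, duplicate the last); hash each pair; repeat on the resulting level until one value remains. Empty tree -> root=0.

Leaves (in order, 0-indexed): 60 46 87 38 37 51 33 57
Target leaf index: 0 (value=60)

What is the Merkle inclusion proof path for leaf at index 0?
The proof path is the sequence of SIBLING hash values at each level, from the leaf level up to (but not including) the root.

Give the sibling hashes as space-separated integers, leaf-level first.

Answer: 46 741 332

Derivation:
L0 (leaves): [60, 46, 87, 38, 37, 51, 33, 57], target index=0
L1: h(60,46)=(60*31+46)%997=909 [pair 0] h(87,38)=(87*31+38)%997=741 [pair 1] h(37,51)=(37*31+51)%997=201 [pair 2] h(33,57)=(33*31+57)%997=83 [pair 3] -> [909, 741, 201, 83]
  Sibling for proof at L0: 46
L2: h(909,741)=(909*31+741)%997=7 [pair 0] h(201,83)=(201*31+83)%997=332 [pair 1] -> [7, 332]
  Sibling for proof at L1: 741
L3: h(7,332)=(7*31+332)%997=549 [pair 0] -> [549]
  Sibling for proof at L2: 332
Root: 549
Proof path (sibling hashes from leaf to root): [46, 741, 332]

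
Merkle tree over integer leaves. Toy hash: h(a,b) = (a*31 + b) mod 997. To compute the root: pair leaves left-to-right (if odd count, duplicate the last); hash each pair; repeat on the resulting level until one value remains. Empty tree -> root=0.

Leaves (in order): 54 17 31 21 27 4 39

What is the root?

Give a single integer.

Answer: 873

Derivation:
L0: [54, 17, 31, 21, 27, 4, 39]
L1: h(54,17)=(54*31+17)%997=694 h(31,21)=(31*31+21)%997=982 h(27,4)=(27*31+4)%997=841 h(39,39)=(39*31+39)%997=251 -> [694, 982, 841, 251]
L2: h(694,982)=(694*31+982)%997=562 h(841,251)=(841*31+251)%997=400 -> [562, 400]
L3: h(562,400)=(562*31+400)%997=873 -> [873]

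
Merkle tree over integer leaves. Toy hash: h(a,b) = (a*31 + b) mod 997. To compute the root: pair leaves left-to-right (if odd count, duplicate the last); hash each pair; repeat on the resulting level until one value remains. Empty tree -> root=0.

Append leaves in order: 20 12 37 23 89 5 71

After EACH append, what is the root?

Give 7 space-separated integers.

After append 20 (leaves=[20]):
  L0: [20]
  root=20
After append 12 (leaves=[20, 12]):
  L0: [20, 12]
  L1: h(20,12)=(20*31+12)%997=632 -> [632]
  root=632
After append 37 (leaves=[20, 12, 37]):
  L0: [20, 12, 37]
  L1: h(20,12)=(20*31+12)%997=632 h(37,37)=(37*31+37)%997=187 -> [632, 187]
  L2: h(632,187)=(632*31+187)%997=836 -> [836]
  root=836
After append 23 (leaves=[20, 12, 37, 23]):
  L0: [20, 12, 37, 23]
  L1: h(20,12)=(20*31+12)%997=632 h(37,23)=(37*31+23)%997=173 -> [632, 173]
  L2: h(632,173)=(632*31+173)%997=822 -> [822]
  root=822
After append 89 (leaves=[20, 12, 37, 23, 89]):
  L0: [20, 12, 37, 23, 89]
  L1: h(20,12)=(20*31+12)%997=632 h(37,23)=(37*31+23)%997=173 h(89,89)=(89*31+89)%997=854 -> [632, 173, 854]
  L2: h(632,173)=(632*31+173)%997=822 h(854,854)=(854*31+854)%997=409 -> [822, 409]
  L3: h(822,409)=(822*31+409)%997=966 -> [966]
  root=966
After append 5 (leaves=[20, 12, 37, 23, 89, 5]):
  L0: [20, 12, 37, 23, 89, 5]
  L1: h(20,12)=(20*31+12)%997=632 h(37,23)=(37*31+23)%997=173 h(89,5)=(89*31+5)%997=770 -> [632, 173, 770]
  L2: h(632,173)=(632*31+173)%997=822 h(770,770)=(770*31+770)%997=712 -> [822, 712]
  L3: h(822,712)=(822*31+712)%997=272 -> [272]
  root=272
After append 71 (leaves=[20, 12, 37, 23, 89, 5, 71]):
  L0: [20, 12, 37, 23, 89, 5, 71]
  L1: h(20,12)=(20*31+12)%997=632 h(37,23)=(37*31+23)%997=173 h(89,5)=(89*31+5)%997=770 h(71,71)=(71*31+71)%997=278 -> [632, 173, 770, 278]
  L2: h(632,173)=(632*31+173)%997=822 h(770,278)=(770*31+278)%997=220 -> [822, 220]
  L3: h(822,220)=(822*31+220)%997=777 -> [777]
  root=777

Answer: 20 632 836 822 966 272 777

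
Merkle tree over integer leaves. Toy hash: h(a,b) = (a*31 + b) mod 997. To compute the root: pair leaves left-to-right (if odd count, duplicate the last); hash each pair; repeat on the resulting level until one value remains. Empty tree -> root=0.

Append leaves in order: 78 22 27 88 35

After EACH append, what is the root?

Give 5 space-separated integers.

After append 78 (leaves=[78]):
  L0: [78]
  root=78
After append 22 (leaves=[78, 22]):
  L0: [78, 22]
  L1: h(78,22)=(78*31+22)%997=446 -> [446]
  root=446
After append 27 (leaves=[78, 22, 27]):
  L0: [78, 22, 27]
  L1: h(78,22)=(78*31+22)%997=446 h(27,27)=(27*31+27)%997=864 -> [446, 864]
  L2: h(446,864)=(446*31+864)%997=732 -> [732]
  root=732
After append 88 (leaves=[78, 22, 27, 88]):
  L0: [78, 22, 27, 88]
  L1: h(78,22)=(78*31+22)%997=446 h(27,88)=(27*31+88)%997=925 -> [446, 925]
  L2: h(446,925)=(446*31+925)%997=793 -> [793]
  root=793
After append 35 (leaves=[78, 22, 27, 88, 35]):
  L0: [78, 22, 27, 88, 35]
  L1: h(78,22)=(78*31+22)%997=446 h(27,88)=(27*31+88)%997=925 h(35,35)=(35*31+35)%997=123 -> [446, 925, 123]
  L2: h(446,925)=(446*31+925)%997=793 h(123,123)=(123*31+123)%997=945 -> [793, 945]
  L3: h(793,945)=(793*31+945)%997=603 -> [603]
  root=603

Answer: 78 446 732 793 603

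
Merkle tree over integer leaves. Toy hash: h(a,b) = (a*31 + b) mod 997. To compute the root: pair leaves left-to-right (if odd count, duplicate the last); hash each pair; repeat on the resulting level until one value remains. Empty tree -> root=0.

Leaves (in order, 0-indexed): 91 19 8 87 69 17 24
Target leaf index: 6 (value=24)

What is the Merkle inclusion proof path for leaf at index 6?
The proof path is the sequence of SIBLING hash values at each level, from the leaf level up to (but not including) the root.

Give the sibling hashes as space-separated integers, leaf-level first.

Answer: 24 162 639

Derivation:
L0 (leaves): [91, 19, 8, 87, 69, 17, 24], target index=6
L1: h(91,19)=(91*31+19)%997=846 [pair 0] h(8,87)=(8*31+87)%997=335 [pair 1] h(69,17)=(69*31+17)%997=162 [pair 2] h(24,24)=(24*31+24)%997=768 [pair 3] -> [846, 335, 162, 768]
  Sibling for proof at L0: 24
L2: h(846,335)=(846*31+335)%997=639 [pair 0] h(162,768)=(162*31+768)%997=805 [pair 1] -> [639, 805]
  Sibling for proof at L1: 162
L3: h(639,805)=(639*31+805)%997=674 [pair 0] -> [674]
  Sibling for proof at L2: 639
Root: 674
Proof path (sibling hashes from leaf to root): [24, 162, 639]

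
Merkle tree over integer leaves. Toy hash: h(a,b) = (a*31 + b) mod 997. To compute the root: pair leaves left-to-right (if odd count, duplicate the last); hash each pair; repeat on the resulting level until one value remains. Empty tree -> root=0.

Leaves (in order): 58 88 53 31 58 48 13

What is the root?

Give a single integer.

L0: [58, 88, 53, 31, 58, 48, 13]
L1: h(58,88)=(58*31+88)%997=889 h(53,31)=(53*31+31)%997=677 h(58,48)=(58*31+48)%997=849 h(13,13)=(13*31+13)%997=416 -> [889, 677, 849, 416]
L2: h(889,677)=(889*31+677)%997=320 h(849,416)=(849*31+416)%997=813 -> [320, 813]
L3: h(320,813)=(320*31+813)%997=763 -> [763]

Answer: 763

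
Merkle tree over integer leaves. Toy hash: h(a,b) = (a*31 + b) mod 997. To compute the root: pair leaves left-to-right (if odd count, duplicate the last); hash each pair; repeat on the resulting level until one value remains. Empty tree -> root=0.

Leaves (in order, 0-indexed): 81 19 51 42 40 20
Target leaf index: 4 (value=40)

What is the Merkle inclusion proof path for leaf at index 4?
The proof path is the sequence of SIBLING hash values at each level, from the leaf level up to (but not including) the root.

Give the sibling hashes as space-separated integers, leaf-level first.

L0 (leaves): [81, 19, 51, 42, 40, 20], target index=4
L1: h(81,19)=(81*31+19)%997=536 [pair 0] h(51,42)=(51*31+42)%997=626 [pair 1] h(40,20)=(40*31+20)%997=263 [pair 2] -> [536, 626, 263]
  Sibling for proof at L0: 20
L2: h(536,626)=(536*31+626)%997=293 [pair 0] h(263,263)=(263*31+263)%997=440 [pair 1] -> [293, 440]
  Sibling for proof at L1: 263
L3: h(293,440)=(293*31+440)%997=550 [pair 0] -> [550]
  Sibling for proof at L2: 293
Root: 550
Proof path (sibling hashes from leaf to root): [20, 263, 293]

Answer: 20 263 293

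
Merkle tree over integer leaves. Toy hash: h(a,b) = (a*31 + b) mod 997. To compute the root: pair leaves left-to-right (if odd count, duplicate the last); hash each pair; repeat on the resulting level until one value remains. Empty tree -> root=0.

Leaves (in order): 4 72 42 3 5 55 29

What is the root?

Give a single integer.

L0: [4, 72, 42, 3, 5, 55, 29]
L1: h(4,72)=(4*31+72)%997=196 h(42,3)=(42*31+3)%997=308 h(5,55)=(5*31+55)%997=210 h(29,29)=(29*31+29)%997=928 -> [196, 308, 210, 928]
L2: h(196,308)=(196*31+308)%997=402 h(210,928)=(210*31+928)%997=459 -> [402, 459]
L3: h(402,459)=(402*31+459)%997=957 -> [957]

Answer: 957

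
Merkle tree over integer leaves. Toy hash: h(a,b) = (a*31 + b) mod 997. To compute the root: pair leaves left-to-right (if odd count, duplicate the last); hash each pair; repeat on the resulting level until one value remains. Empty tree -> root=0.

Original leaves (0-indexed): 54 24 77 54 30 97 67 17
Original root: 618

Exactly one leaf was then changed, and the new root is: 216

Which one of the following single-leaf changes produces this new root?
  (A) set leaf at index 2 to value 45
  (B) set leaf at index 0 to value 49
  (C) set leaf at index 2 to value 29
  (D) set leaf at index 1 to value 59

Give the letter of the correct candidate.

Answer: B

Derivation:
Original leaves: [54, 24, 77, 54, 30, 97, 67, 17]
Target new root: 216
Try each candidate change and compute the resulting root:
Candidate A: set leaf[2] = 45 -> leaves = [54, 24, 45, 54, 30, 97, 67, 17]
  L0: [54, 24, 45, 54, 30, 97, 67, 17]
  L1: h(54,24)=(54*31+24)%997=701 h(45,54)=(45*31+54)%997=452 h(30,97)=(30*31+97)%997=30 h(67,17)=(67*31+17)%997=100 -> [701, 452, 30, 100]
  L2: h(701,452)=(701*31+452)%997=249 h(30,100)=(30*31+100)%997=33 -> [249, 33]
  L3: h(249,33)=(249*31+33)%997=773 -> [773]
  root = 773 != target 216
Candidate B: set leaf[0] = 49 -> leaves = [49, 24, 77, 54, 30, 97, 67, 17]
  L0: [49, 24, 77, 54, 30, 97, 67, 17]
  L1: h(49,24)=(49*31+24)%997=546 h(77,54)=(77*31+54)%997=447 h(30,97)=(30*31+97)%997=30 h(67,17)=(67*31+17)%997=100 -> [546, 447, 30, 100]
  L2: h(546,447)=(546*31+447)%997=424 h(30,100)=(30*31+100)%997=33 -> [424, 33]
  L3: h(424,33)=(424*31+33)%997=216 -> [216]
  root = 216 == target 216  ** MATCH **
Candidate C: set leaf[2] = 29 -> leaves = [54, 24, 29, 54, 30, 97, 67, 17]
  L0: [54, 24, 29, 54, 30, 97, 67, 17]
  L1: h(54,24)=(54*31+24)%997=701 h(29,54)=(29*31+54)%997=953 h(30,97)=(30*31+97)%997=30 h(67,17)=(67*31+17)%997=100 -> [701, 953, 30, 100]
  L2: h(701,953)=(701*31+953)%997=750 h(30,100)=(30*31+100)%997=33 -> [750, 33]
  L3: h(750,33)=(750*31+33)%997=352 -> [352]
  root = 352 != target 216
Candidate D: set leaf[1] = 59 -> leaves = [54, 59, 77, 54, 30, 97, 67, 17]
  L0: [54, 59, 77, 54, 30, 97, 67, 17]
  L1: h(54,59)=(54*31+59)%997=736 h(77,54)=(77*31+54)%997=447 h(30,97)=(30*31+97)%997=30 h(67,17)=(67*31+17)%997=100 -> [736, 447, 30, 100]
  L2: h(736,447)=(736*31+447)%997=332 h(30,100)=(30*31+100)%997=33 -> [332, 33]
  L3: h(332,33)=(332*31+33)%997=355 -> [355]
  root = 355 != target 216
Candidate B produces the target root.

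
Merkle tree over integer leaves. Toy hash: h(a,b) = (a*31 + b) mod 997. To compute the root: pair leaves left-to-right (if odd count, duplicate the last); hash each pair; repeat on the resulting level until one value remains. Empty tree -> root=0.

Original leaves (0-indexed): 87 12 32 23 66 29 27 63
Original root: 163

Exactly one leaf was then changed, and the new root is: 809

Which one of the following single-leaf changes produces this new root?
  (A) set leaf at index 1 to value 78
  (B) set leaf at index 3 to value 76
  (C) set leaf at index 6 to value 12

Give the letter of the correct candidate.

Answer: B

Derivation:
Original leaves: [87, 12, 32, 23, 66, 29, 27, 63]
Target new root: 809
Try each candidate change and compute the resulting root:
Candidate A: set leaf[1] = 78 -> leaves = [87, 78, 32, 23, 66, 29, 27, 63]
  L0: [87, 78, 32, 23, 66, 29, 27, 63]
  L1: h(87,78)=(87*31+78)%997=781 h(32,23)=(32*31+23)%997=18 h(66,29)=(66*31+29)%997=81 h(27,63)=(27*31+63)%997=900 -> [781, 18, 81, 900]
  L2: h(781,18)=(781*31+18)%997=301 h(81,900)=(81*31+900)%997=420 -> [301, 420]
  L3: h(301,420)=(301*31+420)%997=778 -> [778]
  root = 778 != target 809
Candidate B: set leaf[3] = 76 -> leaves = [87, 12, 32, 76, 66, 29, 27, 63]
  L0: [87, 12, 32, 76, 66, 29, 27, 63]
  L1: h(87,12)=(87*31+12)%997=715 h(32,76)=(32*31+76)%997=71 h(66,29)=(66*31+29)%997=81 h(27,63)=(27*31+63)%997=900 -> [715, 71, 81, 900]
  L2: h(715,71)=(715*31+71)%997=302 h(81,900)=(81*31+900)%997=420 -> [302, 420]
  L3: h(302,420)=(302*31+420)%997=809 -> [809]
  root = 809 == target 809  ** MATCH **
Candidate C: set leaf[6] = 12 -> leaves = [87, 12, 32, 23, 66, 29, 12, 63]
  L0: [87, 12, 32, 23, 66, 29, 12, 63]
  L1: h(87,12)=(87*31+12)%997=715 h(32,23)=(32*31+23)%997=18 h(66,29)=(66*31+29)%997=81 h(12,63)=(12*31+63)%997=435 -> [715, 18, 81, 435]
  L2: h(715,18)=(715*31+18)%997=249 h(81,435)=(81*31+435)%997=952 -> [249, 952]
  L3: h(249,952)=(249*31+952)%997=695 -> [695]
  root = 695 != target 809
Candidate B produces the target root.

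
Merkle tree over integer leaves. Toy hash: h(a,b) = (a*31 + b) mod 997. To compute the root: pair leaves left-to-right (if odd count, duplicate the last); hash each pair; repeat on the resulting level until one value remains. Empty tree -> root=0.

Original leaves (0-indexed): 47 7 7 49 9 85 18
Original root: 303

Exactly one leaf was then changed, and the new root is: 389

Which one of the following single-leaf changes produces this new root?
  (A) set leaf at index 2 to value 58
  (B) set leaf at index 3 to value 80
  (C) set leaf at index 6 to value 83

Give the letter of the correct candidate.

Original leaves: [47, 7, 7, 49, 9, 85, 18]
Target new root: 389
Try each candidate change and compute the resulting root:
Candidate A: set leaf[2] = 58 -> leaves = [47, 7, 58, 49, 9, 85, 18]
  L0: [47, 7, 58, 49, 9, 85, 18]
  L1: h(47,7)=(47*31+7)%997=467 h(58,49)=(58*31+49)%997=850 h(9,85)=(9*31+85)%997=364 h(18,18)=(18*31+18)%997=576 -> [467, 850, 364, 576]
  L2: h(467,850)=(467*31+850)%997=372 h(364,576)=(364*31+576)%997=893 -> [372, 893]
  L3: h(372,893)=(372*31+893)%997=461 -> [461]
  root = 461 != target 389
Candidate B: set leaf[3] = 80 -> leaves = [47, 7, 7, 80, 9, 85, 18]
  L0: [47, 7, 7, 80, 9, 85, 18]
  L1: h(47,7)=(47*31+7)%997=467 h(7,80)=(7*31+80)%997=297 h(9,85)=(9*31+85)%997=364 h(18,18)=(18*31+18)%997=576 -> [467, 297, 364, 576]
  L2: h(467,297)=(467*31+297)%997=816 h(364,576)=(364*31+576)%997=893 -> [816, 893]
  L3: h(816,893)=(816*31+893)%997=267 -> [267]
  root = 267 != target 389
Candidate C: set leaf[6] = 83 -> leaves = [47, 7, 7, 49, 9, 85, 83]
  L0: [47, 7, 7, 49, 9, 85, 83]
  L1: h(47,7)=(47*31+7)%997=467 h(7,49)=(7*31+49)%997=266 h(9,85)=(9*31+85)%997=364 h(83,83)=(83*31+83)%997=662 -> [467, 266, 364, 662]
  L2: h(467,266)=(467*31+266)%997=785 h(364,662)=(364*31+662)%997=979 -> [785, 979]
  L3: h(785,979)=(785*31+979)%997=389 -> [389]
  root = 389 == target 389  ** MATCH **
Candidate C produces the target root.

Answer: C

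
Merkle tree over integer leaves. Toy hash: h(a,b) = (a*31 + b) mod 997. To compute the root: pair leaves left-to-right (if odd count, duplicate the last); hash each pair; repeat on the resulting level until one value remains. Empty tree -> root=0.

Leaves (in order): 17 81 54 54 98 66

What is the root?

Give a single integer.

Answer: 401

Derivation:
L0: [17, 81, 54, 54, 98, 66]
L1: h(17,81)=(17*31+81)%997=608 h(54,54)=(54*31+54)%997=731 h(98,66)=(98*31+66)%997=113 -> [608, 731, 113]
L2: h(608,731)=(608*31+731)%997=636 h(113,113)=(113*31+113)%997=625 -> [636, 625]
L3: h(636,625)=(636*31+625)%997=401 -> [401]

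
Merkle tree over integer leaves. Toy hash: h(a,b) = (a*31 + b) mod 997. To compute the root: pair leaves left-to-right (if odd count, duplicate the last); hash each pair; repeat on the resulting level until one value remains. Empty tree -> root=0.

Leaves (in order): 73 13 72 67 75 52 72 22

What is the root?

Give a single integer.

Answer: 469

Derivation:
L0: [73, 13, 72, 67, 75, 52, 72, 22]
L1: h(73,13)=(73*31+13)%997=282 h(72,67)=(72*31+67)%997=305 h(75,52)=(75*31+52)%997=383 h(72,22)=(72*31+22)%997=260 -> [282, 305, 383, 260]
L2: h(282,305)=(282*31+305)%997=74 h(383,260)=(383*31+260)%997=169 -> [74, 169]
L3: h(74,169)=(74*31+169)%997=469 -> [469]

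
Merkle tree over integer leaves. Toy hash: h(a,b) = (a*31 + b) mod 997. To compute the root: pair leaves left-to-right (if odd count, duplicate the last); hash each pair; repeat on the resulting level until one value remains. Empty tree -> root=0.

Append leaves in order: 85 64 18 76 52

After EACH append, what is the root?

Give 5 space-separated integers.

After append 85 (leaves=[85]):
  L0: [85]
  root=85
After append 64 (leaves=[85, 64]):
  L0: [85, 64]
  L1: h(85,64)=(85*31+64)%997=705 -> [705]
  root=705
After append 18 (leaves=[85, 64, 18]):
  L0: [85, 64, 18]
  L1: h(85,64)=(85*31+64)%997=705 h(18,18)=(18*31+18)%997=576 -> [705, 576]
  L2: h(705,576)=(705*31+576)%997=497 -> [497]
  root=497
After append 76 (leaves=[85, 64, 18, 76]):
  L0: [85, 64, 18, 76]
  L1: h(85,64)=(85*31+64)%997=705 h(18,76)=(18*31+76)%997=634 -> [705, 634]
  L2: h(705,634)=(705*31+634)%997=555 -> [555]
  root=555
After append 52 (leaves=[85, 64, 18, 76, 52]):
  L0: [85, 64, 18, 76, 52]
  L1: h(85,64)=(85*31+64)%997=705 h(18,76)=(18*31+76)%997=634 h(52,52)=(52*31+52)%997=667 -> [705, 634, 667]
  L2: h(705,634)=(705*31+634)%997=555 h(667,667)=(667*31+667)%997=407 -> [555, 407]
  L3: h(555,407)=(555*31+407)%997=663 -> [663]
  root=663

Answer: 85 705 497 555 663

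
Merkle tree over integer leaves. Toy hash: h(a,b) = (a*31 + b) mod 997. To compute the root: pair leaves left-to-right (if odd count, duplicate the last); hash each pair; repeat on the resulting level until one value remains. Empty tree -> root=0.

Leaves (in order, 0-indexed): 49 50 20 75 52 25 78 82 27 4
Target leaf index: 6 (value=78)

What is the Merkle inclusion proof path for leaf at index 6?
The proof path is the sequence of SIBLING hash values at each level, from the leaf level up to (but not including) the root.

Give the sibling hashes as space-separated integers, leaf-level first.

Answer: 82 640 481 773

Derivation:
L0 (leaves): [49, 50, 20, 75, 52, 25, 78, 82, 27, 4], target index=6
L1: h(49,50)=(49*31+50)%997=572 [pair 0] h(20,75)=(20*31+75)%997=695 [pair 1] h(52,25)=(52*31+25)%997=640 [pair 2] h(78,82)=(78*31+82)%997=506 [pair 3] h(27,4)=(27*31+4)%997=841 [pair 4] -> [572, 695, 640, 506, 841]
  Sibling for proof at L0: 82
L2: h(572,695)=(572*31+695)%997=481 [pair 0] h(640,506)=(640*31+506)%997=406 [pair 1] h(841,841)=(841*31+841)%997=990 [pair 2] -> [481, 406, 990]
  Sibling for proof at L1: 640
L3: h(481,406)=(481*31+406)%997=362 [pair 0] h(990,990)=(990*31+990)%997=773 [pair 1] -> [362, 773]
  Sibling for proof at L2: 481
L4: h(362,773)=(362*31+773)%997=31 [pair 0] -> [31]
  Sibling for proof at L3: 773
Root: 31
Proof path (sibling hashes from leaf to root): [82, 640, 481, 773]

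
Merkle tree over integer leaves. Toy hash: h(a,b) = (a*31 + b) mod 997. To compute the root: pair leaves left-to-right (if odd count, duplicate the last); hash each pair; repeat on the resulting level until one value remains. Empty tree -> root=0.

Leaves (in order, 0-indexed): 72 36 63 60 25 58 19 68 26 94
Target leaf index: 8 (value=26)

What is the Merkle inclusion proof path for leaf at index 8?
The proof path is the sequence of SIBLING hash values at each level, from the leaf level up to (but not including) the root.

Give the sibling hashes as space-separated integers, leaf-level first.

Answer: 94 900 884 256

Derivation:
L0 (leaves): [72, 36, 63, 60, 25, 58, 19, 68, 26, 94], target index=8
L1: h(72,36)=(72*31+36)%997=274 [pair 0] h(63,60)=(63*31+60)%997=19 [pair 1] h(25,58)=(25*31+58)%997=833 [pair 2] h(19,68)=(19*31+68)%997=657 [pair 3] h(26,94)=(26*31+94)%997=900 [pair 4] -> [274, 19, 833, 657, 900]
  Sibling for proof at L0: 94
L2: h(274,19)=(274*31+19)%997=537 [pair 0] h(833,657)=(833*31+657)%997=558 [pair 1] h(900,900)=(900*31+900)%997=884 [pair 2] -> [537, 558, 884]
  Sibling for proof at L1: 900
L3: h(537,558)=(537*31+558)%997=256 [pair 0] h(884,884)=(884*31+884)%997=372 [pair 1] -> [256, 372]
  Sibling for proof at L2: 884
L4: h(256,372)=(256*31+372)%997=332 [pair 0] -> [332]
  Sibling for proof at L3: 256
Root: 332
Proof path (sibling hashes from leaf to root): [94, 900, 884, 256]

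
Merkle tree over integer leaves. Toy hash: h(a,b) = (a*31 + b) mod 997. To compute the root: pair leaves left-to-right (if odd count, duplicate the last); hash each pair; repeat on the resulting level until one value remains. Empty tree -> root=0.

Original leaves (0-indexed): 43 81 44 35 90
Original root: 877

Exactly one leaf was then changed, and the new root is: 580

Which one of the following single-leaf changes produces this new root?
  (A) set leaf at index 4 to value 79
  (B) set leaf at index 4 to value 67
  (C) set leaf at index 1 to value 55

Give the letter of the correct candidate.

Original leaves: [43, 81, 44, 35, 90]
Target new root: 580
Try each candidate change and compute the resulting root:
Candidate A: set leaf[4] = 79 -> leaves = [43, 81, 44, 35, 79]
  L0: [43, 81, 44, 35, 79]
  L1: h(43,81)=(43*31+81)%997=417 h(44,35)=(44*31+35)%997=402 h(79,79)=(79*31+79)%997=534 -> [417, 402, 534]
  L2: h(417,402)=(417*31+402)%997=368 h(534,534)=(534*31+534)%997=139 -> [368, 139]
  L3: h(368,139)=(368*31+139)%997=580 -> [580]
  root = 580 == target 580  ** MATCH **
Candidate B: set leaf[4] = 67 -> leaves = [43, 81, 44, 35, 67]
  L0: [43, 81, 44, 35, 67]
  L1: h(43,81)=(43*31+81)%997=417 h(44,35)=(44*31+35)%997=402 h(67,67)=(67*31+67)%997=150 -> [417, 402, 150]
  L2: h(417,402)=(417*31+402)%997=368 h(150,150)=(150*31+150)%997=812 -> [368, 812]
  L3: h(368,812)=(368*31+812)%997=256 -> [256]
  root = 256 != target 580
Candidate C: set leaf[1] = 55 -> leaves = [43, 55, 44, 35, 90]
  L0: [43, 55, 44, 35, 90]
  L1: h(43,55)=(43*31+55)%997=391 h(44,35)=(44*31+35)%997=402 h(90,90)=(90*31+90)%997=886 -> [391, 402, 886]
  L2: h(391,402)=(391*31+402)%997=559 h(886,886)=(886*31+886)%997=436 -> [559, 436]
  L3: h(559,436)=(559*31+436)%997=816 -> [816]
  root = 816 != target 580
Candidate A produces the target root.

Answer: A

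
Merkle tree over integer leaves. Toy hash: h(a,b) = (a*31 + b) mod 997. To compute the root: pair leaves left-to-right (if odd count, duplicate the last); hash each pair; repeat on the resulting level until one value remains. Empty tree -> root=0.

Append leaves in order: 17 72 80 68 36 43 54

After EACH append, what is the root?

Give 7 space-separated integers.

Answer: 17 599 192 180 570 794 366

Derivation:
After append 17 (leaves=[17]):
  L0: [17]
  root=17
After append 72 (leaves=[17, 72]):
  L0: [17, 72]
  L1: h(17,72)=(17*31+72)%997=599 -> [599]
  root=599
After append 80 (leaves=[17, 72, 80]):
  L0: [17, 72, 80]
  L1: h(17,72)=(17*31+72)%997=599 h(80,80)=(80*31+80)%997=566 -> [599, 566]
  L2: h(599,566)=(599*31+566)%997=192 -> [192]
  root=192
After append 68 (leaves=[17, 72, 80, 68]):
  L0: [17, 72, 80, 68]
  L1: h(17,72)=(17*31+72)%997=599 h(80,68)=(80*31+68)%997=554 -> [599, 554]
  L2: h(599,554)=(599*31+554)%997=180 -> [180]
  root=180
After append 36 (leaves=[17, 72, 80, 68, 36]):
  L0: [17, 72, 80, 68, 36]
  L1: h(17,72)=(17*31+72)%997=599 h(80,68)=(80*31+68)%997=554 h(36,36)=(36*31+36)%997=155 -> [599, 554, 155]
  L2: h(599,554)=(599*31+554)%997=180 h(155,155)=(155*31+155)%997=972 -> [180, 972]
  L3: h(180,972)=(180*31+972)%997=570 -> [570]
  root=570
After append 43 (leaves=[17, 72, 80, 68, 36, 43]):
  L0: [17, 72, 80, 68, 36, 43]
  L1: h(17,72)=(17*31+72)%997=599 h(80,68)=(80*31+68)%997=554 h(36,43)=(36*31+43)%997=162 -> [599, 554, 162]
  L2: h(599,554)=(599*31+554)%997=180 h(162,162)=(162*31+162)%997=199 -> [180, 199]
  L3: h(180,199)=(180*31+199)%997=794 -> [794]
  root=794
After append 54 (leaves=[17, 72, 80, 68, 36, 43, 54]):
  L0: [17, 72, 80, 68, 36, 43, 54]
  L1: h(17,72)=(17*31+72)%997=599 h(80,68)=(80*31+68)%997=554 h(36,43)=(36*31+43)%997=162 h(54,54)=(54*31+54)%997=731 -> [599, 554, 162, 731]
  L2: h(599,554)=(599*31+554)%997=180 h(162,731)=(162*31+731)%997=768 -> [180, 768]
  L3: h(180,768)=(180*31+768)%997=366 -> [366]
  root=366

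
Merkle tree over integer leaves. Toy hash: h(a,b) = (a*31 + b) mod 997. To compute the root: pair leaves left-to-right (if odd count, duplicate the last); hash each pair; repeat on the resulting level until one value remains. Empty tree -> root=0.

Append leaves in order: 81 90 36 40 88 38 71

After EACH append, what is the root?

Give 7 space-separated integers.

After append 81 (leaves=[81]):
  L0: [81]
  root=81
After append 90 (leaves=[81, 90]):
  L0: [81, 90]
  L1: h(81,90)=(81*31+90)%997=607 -> [607]
  root=607
After append 36 (leaves=[81, 90, 36]):
  L0: [81, 90, 36]
  L1: h(81,90)=(81*31+90)%997=607 h(36,36)=(36*31+36)%997=155 -> [607, 155]
  L2: h(607,155)=(607*31+155)%997=29 -> [29]
  root=29
After append 40 (leaves=[81, 90, 36, 40]):
  L0: [81, 90, 36, 40]
  L1: h(81,90)=(81*31+90)%997=607 h(36,40)=(36*31+40)%997=159 -> [607, 159]
  L2: h(607,159)=(607*31+159)%997=33 -> [33]
  root=33
After append 88 (leaves=[81, 90, 36, 40, 88]):
  L0: [81, 90, 36, 40, 88]
  L1: h(81,90)=(81*31+90)%997=607 h(36,40)=(36*31+40)%997=159 h(88,88)=(88*31+88)%997=822 -> [607, 159, 822]
  L2: h(607,159)=(607*31+159)%997=33 h(822,822)=(822*31+822)%997=382 -> [33, 382]
  L3: h(33,382)=(33*31+382)%997=408 -> [408]
  root=408
After append 38 (leaves=[81, 90, 36, 40, 88, 38]):
  L0: [81, 90, 36, 40, 88, 38]
  L1: h(81,90)=(81*31+90)%997=607 h(36,40)=(36*31+40)%997=159 h(88,38)=(88*31+38)%997=772 -> [607, 159, 772]
  L2: h(607,159)=(607*31+159)%997=33 h(772,772)=(772*31+772)%997=776 -> [33, 776]
  L3: h(33,776)=(33*31+776)%997=802 -> [802]
  root=802
After append 71 (leaves=[81, 90, 36, 40, 88, 38, 71]):
  L0: [81, 90, 36, 40, 88, 38, 71]
  L1: h(81,90)=(81*31+90)%997=607 h(36,40)=(36*31+40)%997=159 h(88,38)=(88*31+38)%997=772 h(71,71)=(71*31+71)%997=278 -> [607, 159, 772, 278]
  L2: h(607,159)=(607*31+159)%997=33 h(772,278)=(772*31+278)%997=282 -> [33, 282]
  L3: h(33,282)=(33*31+282)%997=308 -> [308]
  root=308

Answer: 81 607 29 33 408 802 308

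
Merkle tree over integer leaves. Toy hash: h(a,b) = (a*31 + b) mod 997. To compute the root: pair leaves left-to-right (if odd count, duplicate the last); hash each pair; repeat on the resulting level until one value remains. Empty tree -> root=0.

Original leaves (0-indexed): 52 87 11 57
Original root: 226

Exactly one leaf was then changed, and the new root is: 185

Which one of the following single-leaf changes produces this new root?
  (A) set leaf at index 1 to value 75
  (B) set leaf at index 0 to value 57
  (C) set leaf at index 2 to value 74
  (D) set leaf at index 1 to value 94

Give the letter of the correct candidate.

Original leaves: [52, 87, 11, 57]
Target new root: 185
Try each candidate change and compute the resulting root:
Candidate A: set leaf[1] = 75 -> leaves = [52, 75, 11, 57]
  L0: [52, 75, 11, 57]
  L1: h(52,75)=(52*31+75)%997=690 h(11,57)=(11*31+57)%997=398 -> [690, 398]
  L2: h(690,398)=(690*31+398)%997=851 -> [851]
  root = 851 != target 185
Candidate B: set leaf[0] = 57 -> leaves = [57, 87, 11, 57]
  L0: [57, 87, 11, 57]
  L1: h(57,87)=(57*31+87)%997=857 h(11,57)=(11*31+57)%997=398 -> [857, 398]
  L2: h(857,398)=(857*31+398)%997=46 -> [46]
  root = 46 != target 185
Candidate C: set leaf[2] = 74 -> leaves = [52, 87, 74, 57]
  L0: [52, 87, 74, 57]
  L1: h(52,87)=(52*31+87)%997=702 h(74,57)=(74*31+57)%997=357 -> [702, 357]
  L2: h(702,357)=(702*31+357)%997=185 -> [185]
  root = 185 == target 185  ** MATCH **
Candidate D: set leaf[1] = 94 -> leaves = [52, 94, 11, 57]
  L0: [52, 94, 11, 57]
  L1: h(52,94)=(52*31+94)%997=709 h(11,57)=(11*31+57)%997=398 -> [709, 398]
  L2: h(709,398)=(709*31+398)%997=443 -> [443]
  root = 443 != target 185
Candidate C produces the target root.

Answer: C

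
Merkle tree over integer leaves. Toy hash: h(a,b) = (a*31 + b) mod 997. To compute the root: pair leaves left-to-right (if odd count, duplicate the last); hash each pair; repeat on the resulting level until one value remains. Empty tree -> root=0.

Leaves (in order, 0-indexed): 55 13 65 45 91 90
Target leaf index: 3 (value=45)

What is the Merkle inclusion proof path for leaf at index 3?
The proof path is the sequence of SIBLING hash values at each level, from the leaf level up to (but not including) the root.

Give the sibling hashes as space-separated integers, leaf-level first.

Answer: 65 721 431

Derivation:
L0 (leaves): [55, 13, 65, 45, 91, 90], target index=3
L1: h(55,13)=(55*31+13)%997=721 [pair 0] h(65,45)=(65*31+45)%997=66 [pair 1] h(91,90)=(91*31+90)%997=917 [pair 2] -> [721, 66, 917]
  Sibling for proof at L0: 65
L2: h(721,66)=(721*31+66)%997=483 [pair 0] h(917,917)=(917*31+917)%997=431 [pair 1] -> [483, 431]
  Sibling for proof at L1: 721
L3: h(483,431)=(483*31+431)%997=449 [pair 0] -> [449]
  Sibling for proof at L2: 431
Root: 449
Proof path (sibling hashes from leaf to root): [65, 721, 431]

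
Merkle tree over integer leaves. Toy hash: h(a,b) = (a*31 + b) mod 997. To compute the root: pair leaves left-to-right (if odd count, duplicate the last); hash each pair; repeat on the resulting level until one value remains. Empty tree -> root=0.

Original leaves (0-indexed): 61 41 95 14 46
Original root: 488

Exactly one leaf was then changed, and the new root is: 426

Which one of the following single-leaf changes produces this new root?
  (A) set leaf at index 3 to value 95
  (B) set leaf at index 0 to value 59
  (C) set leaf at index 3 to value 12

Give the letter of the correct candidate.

Original leaves: [61, 41, 95, 14, 46]
Target new root: 426
Try each candidate change and compute the resulting root:
Candidate A: set leaf[3] = 95 -> leaves = [61, 41, 95, 95, 46]
  L0: [61, 41, 95, 95, 46]
  L1: h(61,41)=(61*31+41)%997=935 h(95,95)=(95*31+95)%997=49 h(46,46)=(46*31+46)%997=475 -> [935, 49, 475]
  L2: h(935,49)=(935*31+49)%997=121 h(475,475)=(475*31+475)%997=245 -> [121, 245]
  L3: h(121,245)=(121*31+245)%997=8 -> [8]
  root = 8 != target 426
Candidate B: set leaf[0] = 59 -> leaves = [59, 41, 95, 14, 46]
  L0: [59, 41, 95, 14, 46]
  L1: h(59,41)=(59*31+41)%997=873 h(95,14)=(95*31+14)%997=965 h(46,46)=(46*31+46)%997=475 -> [873, 965, 475]
  L2: h(873,965)=(873*31+965)%997=112 h(475,475)=(475*31+475)%997=245 -> [112, 245]
  L3: h(112,245)=(112*31+245)%997=726 -> [726]
  root = 726 != target 426
Candidate C: set leaf[3] = 12 -> leaves = [61, 41, 95, 12, 46]
  L0: [61, 41, 95, 12, 46]
  L1: h(61,41)=(61*31+41)%997=935 h(95,12)=(95*31+12)%997=963 h(46,46)=(46*31+46)%997=475 -> [935, 963, 475]
  L2: h(935,963)=(935*31+963)%997=38 h(475,475)=(475*31+475)%997=245 -> [38, 245]
  L3: h(38,245)=(38*31+245)%997=426 -> [426]
  root = 426 == target 426  ** MATCH **
Candidate C produces the target root.

Answer: C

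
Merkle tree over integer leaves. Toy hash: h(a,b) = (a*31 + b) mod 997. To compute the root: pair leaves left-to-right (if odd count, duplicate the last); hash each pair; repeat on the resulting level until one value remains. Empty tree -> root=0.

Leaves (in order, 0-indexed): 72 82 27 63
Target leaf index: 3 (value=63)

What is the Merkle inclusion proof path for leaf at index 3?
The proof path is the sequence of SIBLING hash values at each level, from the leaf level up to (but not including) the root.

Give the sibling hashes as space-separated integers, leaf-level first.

L0 (leaves): [72, 82, 27, 63], target index=3
L1: h(72,82)=(72*31+82)%997=320 [pair 0] h(27,63)=(27*31+63)%997=900 [pair 1] -> [320, 900]
  Sibling for proof at L0: 27
L2: h(320,900)=(320*31+900)%997=850 [pair 0] -> [850]
  Sibling for proof at L1: 320
Root: 850
Proof path (sibling hashes from leaf to root): [27, 320]

Answer: 27 320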